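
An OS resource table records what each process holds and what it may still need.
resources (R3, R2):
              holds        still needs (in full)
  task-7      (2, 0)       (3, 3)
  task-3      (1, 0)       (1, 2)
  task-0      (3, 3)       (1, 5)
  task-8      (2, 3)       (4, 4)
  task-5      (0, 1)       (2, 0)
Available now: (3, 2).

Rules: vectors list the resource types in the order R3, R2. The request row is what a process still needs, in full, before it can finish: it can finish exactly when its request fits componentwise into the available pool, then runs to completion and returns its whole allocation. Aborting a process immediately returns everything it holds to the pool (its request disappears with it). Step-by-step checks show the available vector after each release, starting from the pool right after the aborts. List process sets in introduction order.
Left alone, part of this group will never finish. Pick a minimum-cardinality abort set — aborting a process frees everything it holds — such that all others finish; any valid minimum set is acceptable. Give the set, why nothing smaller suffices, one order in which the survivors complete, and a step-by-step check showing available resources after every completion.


Minimum abort set: task-8.
Key observation: task-0 was stuck for good until task-8 gave back (2, 3); in the order shown it finishes at step 4.
No smaller set exists: with zero aborts the deadlock remains.
Survivors finish in the order: task-3, task-7, task-5, task-0. Walking it through (pool after the aborts first):
  pool = (5, 5)
  task-3: need (1, 2) fits (5, 5); releases (1, 0), pool now (6, 5)
  task-7: need (3, 3) fits (6, 5); releases (2, 0), pool now (8, 5)
  task-5: need (2, 0) fits (8, 5); releases (0, 1), pool now (8, 6)
  task-0: need (1, 5) fits (8, 6); releases (3, 3), pool now (11, 9)


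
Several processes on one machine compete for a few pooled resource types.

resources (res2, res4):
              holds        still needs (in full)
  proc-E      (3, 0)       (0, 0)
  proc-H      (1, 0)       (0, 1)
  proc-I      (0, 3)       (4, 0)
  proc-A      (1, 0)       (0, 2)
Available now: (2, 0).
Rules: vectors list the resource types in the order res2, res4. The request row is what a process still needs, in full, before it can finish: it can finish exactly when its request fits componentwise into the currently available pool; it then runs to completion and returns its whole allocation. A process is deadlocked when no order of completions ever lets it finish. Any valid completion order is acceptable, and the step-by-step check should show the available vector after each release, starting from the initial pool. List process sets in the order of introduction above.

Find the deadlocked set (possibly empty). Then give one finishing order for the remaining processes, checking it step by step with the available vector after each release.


Nothing here is deadlocked.
Key observation: beginning at proc-E, releases accumulate fast enough that every process eventually fits.
The rest can finish in the order proc-E, proc-I, proc-A, proc-H. Step-by-step check:
  pool = (2, 0)
  proc-E: need (0, 0) fits (2, 0); releases (3, 0), pool now (5, 0)
  proc-I: need (4, 0) fits (5, 0); releases (0, 3), pool now (5, 3)
  proc-A: need (0, 2) fits (5, 3); releases (1, 0), pool now (6, 3)
  proc-H: need (0, 1) fits (6, 3); releases (1, 0), pool now (7, 3)


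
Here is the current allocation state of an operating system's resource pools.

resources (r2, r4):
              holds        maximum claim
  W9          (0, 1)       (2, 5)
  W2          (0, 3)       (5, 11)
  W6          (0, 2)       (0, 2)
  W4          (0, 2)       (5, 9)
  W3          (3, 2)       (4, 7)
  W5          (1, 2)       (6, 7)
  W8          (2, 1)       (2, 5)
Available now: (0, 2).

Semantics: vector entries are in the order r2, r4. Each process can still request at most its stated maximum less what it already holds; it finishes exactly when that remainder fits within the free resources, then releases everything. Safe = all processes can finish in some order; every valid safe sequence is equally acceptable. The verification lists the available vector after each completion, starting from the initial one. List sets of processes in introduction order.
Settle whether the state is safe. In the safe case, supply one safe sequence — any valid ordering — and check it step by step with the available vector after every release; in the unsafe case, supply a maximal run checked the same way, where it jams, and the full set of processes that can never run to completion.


SAFE — a valid safe sequence is W6, W8, W3, W5, W2, W4, W9.
Key observation: W8 is the earliest step where a requested resource binds exactly: need (0, 4), pool (0, 4) at its turn.
Verifying each step:
  pool = (0, 2)
  W6: need (0, 0) fits (0, 2); releases (0, 2), pool now (0, 4)
  W8: need (0, 4) fits (0, 4); releases (2, 1), pool now (2, 5)
  W3: need (1, 5) fits (2, 5); releases (3, 2), pool now (5, 7)
  W5: need (5, 5) fits (5, 7); releases (1, 2), pool now (6, 9)
  W2: need (5, 8) fits (6, 9); releases (0, 3), pool now (6, 12)
  W4: need (5, 7) fits (6, 12); releases (0, 2), pool now (6, 14)
  W9: need (2, 4) fits (6, 14); releases (0, 1), pool now (6, 15)


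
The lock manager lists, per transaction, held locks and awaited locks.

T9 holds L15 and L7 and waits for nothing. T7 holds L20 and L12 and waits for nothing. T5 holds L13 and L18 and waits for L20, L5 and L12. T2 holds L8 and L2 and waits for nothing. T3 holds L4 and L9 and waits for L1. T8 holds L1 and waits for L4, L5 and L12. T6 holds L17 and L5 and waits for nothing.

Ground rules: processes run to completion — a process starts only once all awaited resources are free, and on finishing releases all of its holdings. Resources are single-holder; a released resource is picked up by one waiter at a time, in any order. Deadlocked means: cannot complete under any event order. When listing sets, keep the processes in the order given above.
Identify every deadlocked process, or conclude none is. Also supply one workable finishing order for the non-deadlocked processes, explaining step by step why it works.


The deadlocked set is T3 and T8.
Key observation: the loop T3 -> T8 -> T3 blocks itself forever; no other process is dragged down with it.
A valid finishing order for the others: T6, T7, T5, T9, T2.
Walking it through:
  T6 waits on nothing -> runs at once and releases L17 and L5
  T7 waits on nothing -> runs at once and releases L20 and L12
  T5 waits on L20, L5 and L12 — all released -> runs and releases L13 and L18
  T9 waits on nothing -> runs at once and releases L15 and L7
  T2 waits on nothing -> runs at once and releases L8 and L2


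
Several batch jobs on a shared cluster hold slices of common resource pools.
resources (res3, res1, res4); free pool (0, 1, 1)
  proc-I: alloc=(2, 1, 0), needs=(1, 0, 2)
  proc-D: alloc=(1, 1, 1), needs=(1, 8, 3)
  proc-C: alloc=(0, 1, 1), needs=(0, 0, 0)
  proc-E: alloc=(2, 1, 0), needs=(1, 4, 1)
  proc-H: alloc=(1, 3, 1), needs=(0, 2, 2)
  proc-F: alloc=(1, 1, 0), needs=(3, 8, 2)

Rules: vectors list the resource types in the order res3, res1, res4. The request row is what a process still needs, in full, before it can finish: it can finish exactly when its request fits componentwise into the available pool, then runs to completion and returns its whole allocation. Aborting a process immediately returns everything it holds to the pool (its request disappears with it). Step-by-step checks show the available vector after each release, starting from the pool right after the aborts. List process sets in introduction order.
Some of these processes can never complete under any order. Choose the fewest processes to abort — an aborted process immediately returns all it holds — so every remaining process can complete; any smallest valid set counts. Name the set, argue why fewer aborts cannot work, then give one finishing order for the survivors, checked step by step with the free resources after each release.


The answer: abort proc-F.
Key observation: no ordering could ever have run proc-D before the abort of proc-F; with (1, 1, 0) back in the pool it fits at step 5.
No smaller set exists: with zero aborts the deadlock remains.
Survivors finish in the order: proc-C, proc-H, proc-E, proc-I, proc-D. Check, step by step (pool after the aborts first):
  pool = (1, 2, 1)
  run proc-C (needs (0, 0, 0), free (1, 2, 1)); after release of (0, 1, 1) the pool is (1, 3, 2)
  run proc-H (needs (0, 2, 2), free (1, 3, 2)); after release of (1, 3, 1) the pool is (2, 6, 3)
  run proc-E (needs (1, 4, 1), free (2, 6, 3)); after release of (2, 1, 0) the pool is (4, 7, 3)
  run proc-I (needs (1, 0, 2), free (4, 7, 3)); after release of (2, 1, 0) the pool is (6, 8, 3)
  run proc-D (needs (1, 8, 3), free (6, 8, 3)); after release of (1, 1, 1) the pool is (7, 9, 4)


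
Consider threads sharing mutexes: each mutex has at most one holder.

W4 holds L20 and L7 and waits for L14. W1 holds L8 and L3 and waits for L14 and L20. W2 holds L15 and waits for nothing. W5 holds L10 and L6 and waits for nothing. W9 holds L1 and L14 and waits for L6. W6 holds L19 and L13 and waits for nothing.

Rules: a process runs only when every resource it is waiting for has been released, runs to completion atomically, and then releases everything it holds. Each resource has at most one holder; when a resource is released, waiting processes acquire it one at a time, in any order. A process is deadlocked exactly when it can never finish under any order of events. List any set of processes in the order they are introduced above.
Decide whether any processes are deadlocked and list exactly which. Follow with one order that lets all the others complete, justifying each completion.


No process is deadlocked.
Key observation: the wait graph is acyclic; completion cascades from the unblocked processes through everyone else.
The rest can finish in the order W5, W9, W6, W2, W4, W1.
Walking it through:
  W5 waits on nothing -> runs at once and releases L10 and L6
  W9 waits on L6 — all released -> runs and releases L1 and L14
  W6 waits on nothing -> runs at once and releases L19 and L13
  W2 waits on nothing -> runs at once and releases L15
  W4 waits on L14 — all released -> runs and releases L20 and L7
  W1 waits on L14 and L20 — all released -> runs and releases L8 and L3


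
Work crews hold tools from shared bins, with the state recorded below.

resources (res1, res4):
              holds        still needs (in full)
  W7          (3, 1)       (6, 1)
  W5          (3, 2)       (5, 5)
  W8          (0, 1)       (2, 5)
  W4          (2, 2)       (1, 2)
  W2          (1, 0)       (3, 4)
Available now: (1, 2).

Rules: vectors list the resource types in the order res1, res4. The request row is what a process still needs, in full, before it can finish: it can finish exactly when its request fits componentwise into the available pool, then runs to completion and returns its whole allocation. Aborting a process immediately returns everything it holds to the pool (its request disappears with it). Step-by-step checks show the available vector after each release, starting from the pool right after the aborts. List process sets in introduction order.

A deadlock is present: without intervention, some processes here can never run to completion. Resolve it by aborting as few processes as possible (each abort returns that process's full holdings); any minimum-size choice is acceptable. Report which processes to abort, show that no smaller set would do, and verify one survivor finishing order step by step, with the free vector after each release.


Abort W7.
Key observation: W8 could never have finished before the abort; with (3, 1) returned by W7, it fits at step 3.
Why nothing smaller works: aborting no one leaves the state deadlocked as given.
Survivors finish in the order: W4, W2, W8, W5. Check, step by step (pool after the aborts first):
  pool = (4, 3)
  W4 needs (1, 2) <= (4, 3) -> finishes; pool += (2, 2) = (6, 5)
  W2 needs (3, 4) <= (6, 5) -> finishes; pool += (1, 0) = (7, 5)
  W8 needs (2, 5) <= (7, 5) -> finishes; pool += (0, 1) = (7, 6)
  W5 needs (5, 5) <= (7, 6) -> finishes; pool += (3, 2) = (10, 8)


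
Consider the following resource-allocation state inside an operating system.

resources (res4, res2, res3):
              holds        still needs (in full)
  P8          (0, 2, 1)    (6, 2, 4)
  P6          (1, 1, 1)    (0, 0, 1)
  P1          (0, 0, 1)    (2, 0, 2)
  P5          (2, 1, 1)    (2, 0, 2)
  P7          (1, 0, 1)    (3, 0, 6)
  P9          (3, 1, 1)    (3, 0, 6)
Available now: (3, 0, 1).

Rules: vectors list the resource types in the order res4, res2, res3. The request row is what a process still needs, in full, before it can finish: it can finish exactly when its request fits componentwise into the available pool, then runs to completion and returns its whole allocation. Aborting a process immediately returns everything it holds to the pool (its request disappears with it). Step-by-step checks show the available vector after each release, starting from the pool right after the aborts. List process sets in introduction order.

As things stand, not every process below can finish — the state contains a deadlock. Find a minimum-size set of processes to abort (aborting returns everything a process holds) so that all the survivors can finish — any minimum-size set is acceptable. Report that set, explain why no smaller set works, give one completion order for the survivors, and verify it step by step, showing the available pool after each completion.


The answer: abort P9.
Key observation: the returned (3, 1, 1) from P9 is what brings P7 — unrunnable before, under any order — into play at step 5.
Minimality: the empty abort set fails — the state is deadlocked as it stands.
The survivors complete as P6, P1, P8, P5, P7. Check, step by step (starting from the post-abort pool):
  pool = (6, 1, 2)
  run P6 (needs (0, 0, 1), free (6, 1, 2)); after release of (1, 1, 1) the pool is (7, 2, 3)
  run P1 (needs (2, 0, 2), free (7, 2, 3)); after release of (0, 0, 1) the pool is (7, 2, 4)
  run P8 (needs (6, 2, 4), free (7, 2, 4)); after release of (0, 2, 1) the pool is (7, 4, 5)
  run P5 (needs (2, 0, 2), free (7, 4, 5)); after release of (2, 1, 1) the pool is (9, 5, 6)
  run P7 (needs (3, 0, 6), free (9, 5, 6)); after release of (1, 0, 1) the pool is (10, 5, 7)


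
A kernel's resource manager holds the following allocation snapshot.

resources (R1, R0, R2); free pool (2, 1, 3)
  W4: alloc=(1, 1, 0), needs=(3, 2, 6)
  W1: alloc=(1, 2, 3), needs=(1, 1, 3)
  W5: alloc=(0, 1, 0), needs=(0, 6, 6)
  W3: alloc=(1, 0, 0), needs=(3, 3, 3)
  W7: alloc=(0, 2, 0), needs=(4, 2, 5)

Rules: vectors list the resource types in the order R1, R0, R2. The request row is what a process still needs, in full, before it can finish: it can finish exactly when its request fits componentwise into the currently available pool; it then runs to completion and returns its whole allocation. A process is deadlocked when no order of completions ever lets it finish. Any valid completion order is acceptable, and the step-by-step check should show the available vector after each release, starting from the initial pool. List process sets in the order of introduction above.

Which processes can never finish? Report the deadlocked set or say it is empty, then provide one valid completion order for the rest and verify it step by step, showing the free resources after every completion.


The deadlocked set is empty.
Key observation: the pool covers W1 at once, and every later process fits after earlier releases.
One completion order for the rest: W1, W4, W7, W5, W3. Verifying each step:
  pool = (2, 1, 3)
  run W1 (needs (1, 1, 3), free (2, 1, 3)); after release of (1, 2, 3) the pool is (3, 3, 6)
  run W4 (needs (3, 2, 6), free (3, 3, 6)); after release of (1, 1, 0) the pool is (4, 4, 6)
  run W7 (needs (4, 2, 5), free (4, 4, 6)); after release of (0, 2, 0) the pool is (4, 6, 6)
  run W5 (needs (0, 6, 6), free (4, 6, 6)); after release of (0, 1, 0) the pool is (4, 7, 6)
  run W3 (needs (3, 3, 3), free (4, 7, 6)); after release of (1, 0, 0) the pool is (5, 7, 6)


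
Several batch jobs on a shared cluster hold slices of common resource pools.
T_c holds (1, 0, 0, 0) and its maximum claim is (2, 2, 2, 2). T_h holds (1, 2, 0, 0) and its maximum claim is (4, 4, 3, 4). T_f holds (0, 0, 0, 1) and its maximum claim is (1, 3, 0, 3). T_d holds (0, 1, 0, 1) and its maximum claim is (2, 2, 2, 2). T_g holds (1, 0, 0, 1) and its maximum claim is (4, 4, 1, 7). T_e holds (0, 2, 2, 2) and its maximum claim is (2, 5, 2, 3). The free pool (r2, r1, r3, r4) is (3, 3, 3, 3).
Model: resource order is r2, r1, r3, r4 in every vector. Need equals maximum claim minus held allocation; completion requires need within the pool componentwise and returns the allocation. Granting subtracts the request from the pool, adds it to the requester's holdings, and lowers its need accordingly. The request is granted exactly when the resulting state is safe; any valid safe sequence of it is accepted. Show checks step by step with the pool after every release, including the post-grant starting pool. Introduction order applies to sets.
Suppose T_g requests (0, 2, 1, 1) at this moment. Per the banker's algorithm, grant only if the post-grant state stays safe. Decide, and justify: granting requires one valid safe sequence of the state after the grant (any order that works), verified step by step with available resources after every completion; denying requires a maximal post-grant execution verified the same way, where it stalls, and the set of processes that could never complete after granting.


DENY — the pretend-granted state is unsafe.
Key observation: after T_d, T_c the pool peaks at (4, 2, 2, 3), and each blocked process is short somewhere: T_h on r3, r4; T_f on r1; T_g on r4; T_e on r1.
After a pretend grant, a maximal execution: T_d, T_c — then nothing else fits. Check, step by step:
  pool = (3, 1, 2, 2)
  T_d: need (2, 1, 2, 1) fits (3, 1, 2, 2); releases (0, 1, 0, 1), pool now (3, 2, 2, 3)
  T_c: need (1, 2, 2, 2) fits (3, 2, 2, 3); releases (1, 0, 0, 0), pool now (4, 2, 2, 3)
  blocked: T_h wants (3, 2, 3, 4), pool (4, 2, 2, 3) — not enough r3 and r4
  blocked: T_f wants (1, 3, 0, 2), pool (4, 2, 2, 3) — not enough r1
  blocked: T_g wants (3, 2, 0, 5), pool (4, 2, 2, 3) — not enough r4
  blocked: T_e wants (2, 3, 0, 1), pool (4, 2, 2, 3) — not enough r1
Had the request been granted, T_h, T_f, T_g and T_e could never finish.


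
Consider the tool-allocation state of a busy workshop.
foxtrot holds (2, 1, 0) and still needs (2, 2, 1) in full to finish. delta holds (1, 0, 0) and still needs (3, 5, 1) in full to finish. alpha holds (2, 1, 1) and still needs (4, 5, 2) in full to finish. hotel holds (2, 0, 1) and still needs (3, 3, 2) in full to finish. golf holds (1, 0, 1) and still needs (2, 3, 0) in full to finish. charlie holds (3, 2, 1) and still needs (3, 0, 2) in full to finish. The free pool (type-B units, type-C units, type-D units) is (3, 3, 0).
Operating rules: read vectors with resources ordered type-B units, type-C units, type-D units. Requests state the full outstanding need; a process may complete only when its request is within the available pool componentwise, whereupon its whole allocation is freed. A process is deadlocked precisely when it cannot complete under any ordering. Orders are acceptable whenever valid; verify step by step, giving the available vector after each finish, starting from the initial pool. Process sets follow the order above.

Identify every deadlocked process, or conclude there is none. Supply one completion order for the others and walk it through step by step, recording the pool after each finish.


Deadlocked: delta, alpha, hotel and charlie.
Key observation: after golf, foxtrot the pool peaks at (6, 4, 1), and each blocked process is short somewhere: delta on type-C units; alpha on type-C units, type-D units; hotel on type-D units; charlie on type-D units.
The rest can finish in the order golf, foxtrot. Check, step by step:
  pool = (3, 3, 0)
  run golf (needs (2, 3, 0), free (3, 3, 0)); after release of (1, 0, 1) the pool is (4, 3, 1)
  run foxtrot (needs (2, 2, 1), free (4, 3, 1)); after release of (2, 1, 0) the pool is (6, 4, 1)
The blocked processes can never fit:
  blocked: delta wants (3, 5, 1), pool (6, 4, 1) — not enough type-C units
  blocked: alpha wants (4, 5, 2), pool (6, 4, 1) — not enough type-C units and type-D units
  blocked: hotel wants (3, 3, 2), pool (6, 4, 1) — not enough type-D units
  blocked: charlie wants (3, 0, 2), pool (6, 4, 1) — not enough type-D units


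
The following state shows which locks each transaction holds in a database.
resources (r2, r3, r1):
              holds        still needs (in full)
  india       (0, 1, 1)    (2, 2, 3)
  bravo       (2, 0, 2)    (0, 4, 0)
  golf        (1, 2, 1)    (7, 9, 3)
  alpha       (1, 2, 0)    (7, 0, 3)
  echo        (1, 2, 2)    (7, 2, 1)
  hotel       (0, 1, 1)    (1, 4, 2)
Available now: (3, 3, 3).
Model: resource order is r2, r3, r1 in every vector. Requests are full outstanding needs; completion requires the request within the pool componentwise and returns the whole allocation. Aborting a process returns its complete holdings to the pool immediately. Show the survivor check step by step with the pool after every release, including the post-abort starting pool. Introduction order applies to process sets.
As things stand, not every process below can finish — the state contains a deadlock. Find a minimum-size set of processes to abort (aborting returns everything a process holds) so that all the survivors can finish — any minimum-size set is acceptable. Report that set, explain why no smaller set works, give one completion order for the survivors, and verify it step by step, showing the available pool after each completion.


Abort alpha and echo.
Key observation: golf was stuck for good until alpha and echo gave back (2, 4, 2); in the order shown it finishes at step 4.
No one abort is enough; case by case: india alone leaves golf blocked (short on r2 and r3); bravo alone leaves golf blocked (short on r2 and r3); golf alone leaves alpha blocked (short on r2); alpha alone leaves golf blocked (short on r2 and r3); echo alone leaves golf blocked (short on r2 and r3); hotel alone leaves golf blocked (short on r2 and r3).
Survivors finish in the order: bravo, hotel, india, golf. Walking it through (pool after the aborts first):
  pool = (5, 7, 5)
  bravo needs (0, 4, 0) <= (5, 7, 5) -> finishes; pool += (2, 0, 2) = (7, 7, 7)
  hotel needs (1, 4, 2) <= (7, 7, 7) -> finishes; pool += (0, 1, 1) = (7, 8, 8)
  india needs (2, 2, 3) <= (7, 8, 8) -> finishes; pool += (0, 1, 1) = (7, 9, 9)
  golf needs (7, 9, 3) <= (7, 9, 9) -> finishes; pool += (1, 2, 1) = (8, 11, 10)


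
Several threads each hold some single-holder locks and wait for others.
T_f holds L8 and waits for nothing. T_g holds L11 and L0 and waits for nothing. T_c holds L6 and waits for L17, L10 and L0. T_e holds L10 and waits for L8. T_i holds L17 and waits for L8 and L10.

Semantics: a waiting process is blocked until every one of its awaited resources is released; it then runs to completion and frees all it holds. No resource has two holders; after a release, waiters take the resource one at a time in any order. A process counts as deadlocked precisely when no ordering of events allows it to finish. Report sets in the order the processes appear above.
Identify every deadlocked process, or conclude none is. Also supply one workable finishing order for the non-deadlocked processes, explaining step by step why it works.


The deadlocked set is empty.
Key observation: the wait relation is loop-free; peeling off processes with no waits unwinds the whole state.
One completion order for the rest: T_f, T_e, T_i, T_g, T_c.
Check, step by step:
  T_f waits on nothing -> runs at once and releases L8
  run T_e (all its waits — L8 — are resolved); releases L10
  run T_i (all its waits — L8 and L10 — are resolved); releases L17
  T_g waits on nothing -> runs at once and releases L11 and L0
  run T_c (all its waits — L17, L10 and L0 — are resolved); releases L6


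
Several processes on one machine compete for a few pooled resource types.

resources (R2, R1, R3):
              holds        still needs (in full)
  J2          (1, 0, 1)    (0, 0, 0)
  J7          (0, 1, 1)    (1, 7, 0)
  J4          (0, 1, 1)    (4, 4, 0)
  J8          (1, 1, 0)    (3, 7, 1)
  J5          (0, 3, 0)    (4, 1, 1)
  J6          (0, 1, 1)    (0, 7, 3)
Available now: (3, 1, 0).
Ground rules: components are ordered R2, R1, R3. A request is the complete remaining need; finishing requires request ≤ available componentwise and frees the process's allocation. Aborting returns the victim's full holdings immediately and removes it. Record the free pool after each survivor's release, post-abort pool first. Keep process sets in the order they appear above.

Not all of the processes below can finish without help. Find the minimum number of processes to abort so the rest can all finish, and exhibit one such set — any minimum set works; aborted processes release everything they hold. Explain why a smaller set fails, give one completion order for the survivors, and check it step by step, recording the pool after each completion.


Minimum abort set: J7 and J8.
Key observation: J6 had no path to completion before; after the abort of J7 and J8 ((1, 2, 1) returned), step 4 is where it fits.
Minimality, checking each single-abort alternative: J2 alone leaves J7 blocked (short on R1); J7 alone leaves J8 blocked (short on R1); J4 alone leaves J7 blocked (short on R1); J8 alone leaves J7 blocked (short on R1); J5 alone leaves J7 blocked (short on R1); J6 alone leaves J7 blocked (short on R1).
Survivors finish in the order: J5, J4, J2, J6. Check, step by step (pool after the aborts first):
  pool = (4, 3, 1)
  run J5 (needs (4, 1, 1), free (4, 3, 1)); after release of (0, 3, 0) the pool is (4, 6, 1)
  run J4 (needs (4, 4, 0), free (4, 6, 1)); after release of (0, 1, 1) the pool is (4, 7, 2)
  run J2 (needs (0, 0, 0), free (4, 7, 2)); after release of (1, 0, 1) the pool is (5, 7, 3)
  run J6 (needs (0, 7, 3), free (5, 7, 3)); after release of (0, 1, 1) the pool is (5, 8, 4)


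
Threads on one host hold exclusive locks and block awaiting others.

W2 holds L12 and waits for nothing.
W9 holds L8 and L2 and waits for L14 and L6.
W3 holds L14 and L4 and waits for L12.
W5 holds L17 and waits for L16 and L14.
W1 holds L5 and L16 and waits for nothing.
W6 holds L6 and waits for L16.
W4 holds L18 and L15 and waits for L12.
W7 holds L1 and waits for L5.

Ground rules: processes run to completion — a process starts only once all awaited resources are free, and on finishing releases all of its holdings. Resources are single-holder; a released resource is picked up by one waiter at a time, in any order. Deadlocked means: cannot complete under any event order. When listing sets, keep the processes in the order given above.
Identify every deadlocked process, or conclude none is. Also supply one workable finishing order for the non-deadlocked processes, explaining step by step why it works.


No process is deadlocked.
Key observation: although several processes wait, no cycle exists — each chain bottoms out at a free runner.
The rest can finish in the order W1, W2, W6, W7, W3, W9, W4, W5.
Walking it through:
  W1: no waits; runs immediately, freeing L5 and L16
  W2: no waits; runs immediately, freeing L12
  W6 waits on L16 — all released -> runs and releases L6
  W7 waits on L5 — all released -> runs and releases L1
  W3 waits on L12 — all released -> runs and releases L14 and L4
  W9 waits on L14 and L6 — all released -> runs and releases L8 and L2
  W4 waits on L12 — all released -> runs and releases L18 and L15
  W5 waits on L16 and L14 — all released -> runs and releases L17


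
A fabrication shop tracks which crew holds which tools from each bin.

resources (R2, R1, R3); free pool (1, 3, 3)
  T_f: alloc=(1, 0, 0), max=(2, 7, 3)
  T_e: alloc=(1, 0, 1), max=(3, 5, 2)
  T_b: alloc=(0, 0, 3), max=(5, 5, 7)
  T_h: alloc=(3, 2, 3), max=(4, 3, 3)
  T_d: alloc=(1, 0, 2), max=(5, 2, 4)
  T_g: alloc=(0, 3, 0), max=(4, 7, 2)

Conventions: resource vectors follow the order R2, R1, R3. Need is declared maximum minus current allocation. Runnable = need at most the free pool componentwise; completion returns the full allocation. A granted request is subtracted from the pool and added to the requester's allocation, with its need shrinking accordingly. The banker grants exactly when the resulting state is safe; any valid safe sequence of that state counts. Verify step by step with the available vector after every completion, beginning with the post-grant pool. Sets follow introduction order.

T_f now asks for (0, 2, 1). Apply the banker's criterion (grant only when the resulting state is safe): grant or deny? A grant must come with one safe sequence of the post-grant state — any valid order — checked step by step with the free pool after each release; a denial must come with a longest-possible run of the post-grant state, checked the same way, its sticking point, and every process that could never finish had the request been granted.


DENY. Granting would leave the state unsafe.
Key observation: after T_h, T_d complete, (5, 3, 7) is the best the pool ever gets, yet each leftover process wants more R1.
On the post-grant state, T_h, T_d is a maximal run — nothing extends it. Verifying each step:
  pool = (1, 1, 2)
  T_h: need (1, 1, 0) fits (1, 1, 2); releases (3, 2, 3), pool now (4, 3, 5)
  T_d: need (4, 2, 2) fits (4, 3, 5); releases (1, 0, 2), pool now (5, 3, 7)
  T_f cannot run: need (1, 5, 2) vs free (5, 3, 7) (insufficient R1)
  T_e cannot run: need (2, 5, 1) vs free (5, 3, 7) (insufficient R1)
  T_b cannot run: need (5, 5, 4) vs free (5, 3, 7) (insufficient R1)
  T_g cannot run: need (4, 4, 2) vs free (5, 3, 7) (insufficient R1)
Processes that could never finish after the grant: T_f, T_e, T_b and T_g.


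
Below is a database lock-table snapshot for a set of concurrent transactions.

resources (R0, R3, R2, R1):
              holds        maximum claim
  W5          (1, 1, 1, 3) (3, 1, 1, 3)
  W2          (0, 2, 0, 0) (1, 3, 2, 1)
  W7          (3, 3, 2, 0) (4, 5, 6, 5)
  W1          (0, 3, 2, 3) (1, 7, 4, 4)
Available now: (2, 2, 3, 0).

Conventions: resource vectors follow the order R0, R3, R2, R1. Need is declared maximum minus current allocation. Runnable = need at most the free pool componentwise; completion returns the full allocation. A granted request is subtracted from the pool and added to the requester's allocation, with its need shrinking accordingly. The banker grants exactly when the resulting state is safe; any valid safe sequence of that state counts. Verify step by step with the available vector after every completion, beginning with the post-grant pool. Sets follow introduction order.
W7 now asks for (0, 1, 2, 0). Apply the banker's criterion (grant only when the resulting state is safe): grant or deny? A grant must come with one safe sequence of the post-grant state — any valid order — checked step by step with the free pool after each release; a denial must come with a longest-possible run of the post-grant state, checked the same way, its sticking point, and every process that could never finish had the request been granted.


GRANT — the state after the grant stays safe, e.g. via W5, W2, W1, W7.
Key observation: post-grant, (2, 1, 1, 0) remains, and an order beginning with W5 completes everyone.
Verifying the post-grant state step by step:
  pool = (2, 1, 1, 0)
  W5 needs (2, 0, 0, 0) <= (2, 1, 1, 0) -> finishes; pool += (1, 1, 1, 3) = (3, 2, 2, 3)
  W2 needs (1, 1, 2, 1) <= (3, 2, 2, 3) -> finishes; pool += (0, 2, 0, 0) = (3, 4, 2, 3)
  W1 needs (1, 4, 2, 1) <= (3, 4, 2, 3) -> finishes; pool += (0, 3, 2, 3) = (3, 7, 4, 6)
  W7 needs (1, 1, 2, 5) <= (3, 7, 4, 6) -> finishes; pool += (3, 4, 4, 0) = (6, 11, 8, 6)


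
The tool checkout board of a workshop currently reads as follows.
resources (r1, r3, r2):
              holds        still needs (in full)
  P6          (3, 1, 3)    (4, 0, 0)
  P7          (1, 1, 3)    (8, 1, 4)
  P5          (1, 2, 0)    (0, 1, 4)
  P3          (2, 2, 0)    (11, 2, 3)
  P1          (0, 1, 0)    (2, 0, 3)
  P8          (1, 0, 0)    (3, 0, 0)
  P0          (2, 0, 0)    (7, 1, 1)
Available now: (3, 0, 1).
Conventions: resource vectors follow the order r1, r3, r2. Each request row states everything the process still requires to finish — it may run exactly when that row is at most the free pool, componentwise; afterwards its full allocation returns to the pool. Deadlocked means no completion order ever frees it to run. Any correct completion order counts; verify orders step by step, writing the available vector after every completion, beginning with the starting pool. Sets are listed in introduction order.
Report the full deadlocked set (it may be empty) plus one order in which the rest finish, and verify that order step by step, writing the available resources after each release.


Nothing here is deadlocked.
Key observation: the pool covers P8 at once, and every later process fits after earlier releases.
The rest can finish in the order P8, P6, P5, P0, P1, P7, P3. Step-by-step check:
  pool = (3, 0, 1)
  P8: need (3, 0, 0) fits (3, 0, 1); releases (1, 0, 0), pool now (4, 0, 1)
  P6: need (4, 0, 0) fits (4, 0, 1); releases (3, 1, 3), pool now (7, 1, 4)
  P5: need (0, 1, 4) fits (7, 1, 4); releases (1, 2, 0), pool now (8, 3, 4)
  P0: need (7, 1, 1) fits (8, 3, 4); releases (2, 0, 0), pool now (10, 3, 4)
  P1: need (2, 0, 3) fits (10, 3, 4); releases (0, 1, 0), pool now (10, 4, 4)
  P7: need (8, 1, 4) fits (10, 4, 4); releases (1, 1, 3), pool now (11, 5, 7)
  P3: need (11, 2, 3) fits (11, 5, 7); releases (2, 2, 0), pool now (13, 7, 7)


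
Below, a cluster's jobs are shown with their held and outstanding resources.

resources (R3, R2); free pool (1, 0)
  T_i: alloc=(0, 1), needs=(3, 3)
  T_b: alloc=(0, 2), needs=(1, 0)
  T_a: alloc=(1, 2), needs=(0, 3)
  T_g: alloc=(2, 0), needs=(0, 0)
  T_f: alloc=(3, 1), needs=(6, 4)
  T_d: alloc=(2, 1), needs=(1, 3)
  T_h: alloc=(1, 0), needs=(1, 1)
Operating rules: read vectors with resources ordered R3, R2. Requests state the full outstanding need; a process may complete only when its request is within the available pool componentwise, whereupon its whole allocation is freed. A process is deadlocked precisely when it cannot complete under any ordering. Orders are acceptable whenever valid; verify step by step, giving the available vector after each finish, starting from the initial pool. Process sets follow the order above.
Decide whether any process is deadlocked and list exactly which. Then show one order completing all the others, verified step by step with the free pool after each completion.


The deadlocked set is T_i, T_a, T_f and T_d.
Key observation: the pool after T_b, T_h, T_g is (4, 2); every surviving request exceeds it in R2, so progress ends there.
A valid finishing order for the others: T_b, T_h, T_g. Verifying each step:
  pool = (1, 0)
  T_b: need (1, 0) fits (1, 0); releases (0, 2), pool now (1, 2)
  T_h: need (1, 1) fits (1, 2); releases (1, 0), pool now (2, 2)
  T_g: need (0, 0) fits (2, 2); releases (2, 0), pool now (4, 2)
The stuck group stays short no matter what:
  blocked: T_i wants (3, 3), pool (4, 2) — not enough R2
  blocked: T_a wants (0, 3), pool (4, 2) — not enough R2
  blocked: T_f wants (6, 4), pool (4, 2) — not enough R3 and R2
  blocked: T_d wants (1, 3), pool (4, 2) — not enough R2


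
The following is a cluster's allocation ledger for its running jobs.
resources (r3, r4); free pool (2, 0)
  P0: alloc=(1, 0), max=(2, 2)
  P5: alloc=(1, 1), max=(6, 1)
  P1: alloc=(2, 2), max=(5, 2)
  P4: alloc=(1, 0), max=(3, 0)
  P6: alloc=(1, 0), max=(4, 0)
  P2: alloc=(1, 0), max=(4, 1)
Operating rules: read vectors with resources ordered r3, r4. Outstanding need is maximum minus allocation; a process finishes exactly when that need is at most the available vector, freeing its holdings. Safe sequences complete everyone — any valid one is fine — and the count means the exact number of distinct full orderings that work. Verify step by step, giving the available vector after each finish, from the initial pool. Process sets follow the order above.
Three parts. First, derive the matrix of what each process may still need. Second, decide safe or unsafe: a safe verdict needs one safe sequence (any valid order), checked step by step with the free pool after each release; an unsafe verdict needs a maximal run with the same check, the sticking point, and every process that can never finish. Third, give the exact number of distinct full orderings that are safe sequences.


(1) Outstanding need per process (order r3, r4):
  P0: (1, 2)
  P5: (5, 0)
  P1: (3, 0)
  P4: (2, 0)
  P6: (3, 0)
  P2: (3, 1)
(2) The state is SAFE; one workable sequence: P4, P1, P6, P2, P5, P0.
Key observation: at P4 the run first touches a limit — (2, 0) against (2, 0), exact on a resource it actually requests.
Check, step by step:
  pool = (2, 0)
  run P4 (needs (2, 0), free (2, 0)); after release of (1, 0) the pool is (3, 0)
  run P1 (needs (3, 0), free (3, 0)); after release of (2, 2) the pool is (5, 2)
  run P6 (needs (3, 0), free (5, 2)); after release of (1, 0) the pool is (6, 2)
  run P2 (needs (3, 1), free (6, 2)); after release of (1, 0) the pool is (7, 2)
  run P5 (needs (5, 0), free (7, 2)); after release of (1, 1) the pool is (8, 3)
  run P0 (needs (1, 2), free (8, 3)); after release of (1, 0) the pool is (9, 3)
(3) Exactly 30 of the possible complete orderings are safe sequences.


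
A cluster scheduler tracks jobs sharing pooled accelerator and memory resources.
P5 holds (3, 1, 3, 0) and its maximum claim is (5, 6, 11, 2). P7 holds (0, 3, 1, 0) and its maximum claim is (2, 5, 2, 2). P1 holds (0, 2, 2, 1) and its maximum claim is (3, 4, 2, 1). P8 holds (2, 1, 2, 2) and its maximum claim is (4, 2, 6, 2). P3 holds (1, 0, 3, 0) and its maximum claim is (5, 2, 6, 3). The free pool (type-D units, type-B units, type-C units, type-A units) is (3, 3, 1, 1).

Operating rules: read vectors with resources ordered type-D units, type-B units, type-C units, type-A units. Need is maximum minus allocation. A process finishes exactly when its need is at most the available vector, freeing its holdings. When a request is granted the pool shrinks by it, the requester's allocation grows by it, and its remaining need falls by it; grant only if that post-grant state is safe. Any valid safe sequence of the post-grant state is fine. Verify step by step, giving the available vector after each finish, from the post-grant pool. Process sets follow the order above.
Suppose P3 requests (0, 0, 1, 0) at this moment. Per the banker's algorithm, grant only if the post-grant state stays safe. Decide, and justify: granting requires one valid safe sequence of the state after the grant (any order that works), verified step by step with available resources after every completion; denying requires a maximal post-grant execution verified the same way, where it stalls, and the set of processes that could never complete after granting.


DENY. Granting would leave the state unsafe.
Key observation: after P1, P7 the pool peaks at (3, 8, 3, 2), and each blocked process is short somewhere: P5 on type-C units; P8 on type-C units; P3 on type-D units, type-A units.
On the post-grant state, P1, P7 is a maximal run — nothing extends it. Verifying each step:
  pool = (3, 3, 0, 1)
  P1: need (3, 2, 0, 0) fits (3, 3, 0, 1); releases (0, 2, 2, 1), pool now (3, 5, 2, 2)
  P7: need (2, 2, 1, 2) fits (3, 5, 2, 2); releases (0, 3, 1, 0), pool now (3, 8, 3, 2)
  P5 still needs (2, 5, 8, 2) but only (3, 8, 3, 2) is free — short on type-C units
  P8 still needs (2, 1, 4, 0) but only (3, 8, 3, 2) is free — short on type-C units
  P3 still needs (4, 2, 2, 3) but only (3, 8, 3, 2) is free — short on type-D units and type-A units
Post-grant, the permanently blocked set is P5, P8 and P3.


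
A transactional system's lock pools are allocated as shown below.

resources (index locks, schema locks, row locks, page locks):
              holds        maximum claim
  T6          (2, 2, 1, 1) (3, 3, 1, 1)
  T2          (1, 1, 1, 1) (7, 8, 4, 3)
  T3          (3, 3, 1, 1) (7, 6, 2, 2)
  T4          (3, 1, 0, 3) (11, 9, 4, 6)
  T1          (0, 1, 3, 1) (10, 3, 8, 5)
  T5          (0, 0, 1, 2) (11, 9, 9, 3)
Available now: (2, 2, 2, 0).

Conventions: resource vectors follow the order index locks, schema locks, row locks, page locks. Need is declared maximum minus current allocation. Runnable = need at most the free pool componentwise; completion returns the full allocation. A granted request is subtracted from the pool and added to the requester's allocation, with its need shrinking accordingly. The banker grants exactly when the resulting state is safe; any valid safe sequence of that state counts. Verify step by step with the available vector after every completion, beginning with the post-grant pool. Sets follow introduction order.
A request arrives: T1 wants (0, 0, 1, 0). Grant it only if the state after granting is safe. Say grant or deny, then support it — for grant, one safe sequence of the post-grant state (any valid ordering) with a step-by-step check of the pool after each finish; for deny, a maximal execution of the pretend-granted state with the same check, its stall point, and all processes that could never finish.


GRANT — the state after the grant stays safe, e.g. via T6, T3, T2, T4, T1, T5.
Key observation: granting shrinks the pool to (2, 2, 1, 0), yet T6 still fits and the chain goes through.
Check on the post-grant state, step by step:
  pool = (2, 2, 1, 0)
  run T6 (needs (1, 1, 0, 0), free (2, 2, 1, 0)); after release of (2, 2, 1, 1) the pool is (4, 4, 2, 1)
  run T3 (needs (4, 3, 1, 1), free (4, 4, 2, 1)); after release of (3, 3, 1, 1) the pool is (7, 7, 3, 2)
  run T2 (needs (6, 7, 3, 2), free (7, 7, 3, 2)); after release of (1, 1, 1, 1) the pool is (8, 8, 4, 3)
  run T4 (needs (8, 8, 4, 3), free (8, 8, 4, 3)); after release of (3, 1, 0, 3) the pool is (11, 9, 4, 6)
  run T1 (needs (10, 2, 4, 4), free (11, 9, 4, 6)); after release of (0, 1, 4, 1) the pool is (11, 10, 8, 7)
  run T5 (needs (11, 9, 8, 1), free (11, 10, 8, 7)); after release of (0, 0, 1, 2) the pool is (11, 10, 9, 9)
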